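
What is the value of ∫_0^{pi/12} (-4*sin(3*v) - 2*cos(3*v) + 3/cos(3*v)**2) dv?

-1/3 + sqrt(2)/3

An antiderivative is F(v) = -2*sin(3*v)/3 + 4*cos(3*v)/3 + tan(3*v).
Then F(pi/12) - F(0) = (sqrt(2)/3 + 1) - (4/3) = -1/3 + sqrt(2)/3.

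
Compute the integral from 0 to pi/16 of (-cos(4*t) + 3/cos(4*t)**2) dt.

3/4 - sqrt(2)/8

An antiderivative is F(t) = -sin(4*t)/4 + 3*tan(4*t)/4.
Then F(pi/16) - F(0) = (3/4 - sqrt(2)/8) - (0) = 3/4 - sqrt(2)/8.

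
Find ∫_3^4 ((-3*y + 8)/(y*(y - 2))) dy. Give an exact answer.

-7*log(2) + 4*log(3)

Factor the denominator: y**2 - 2*y = y(y - 2).
Partial fractions: (-3*y + 8)/(y*(y - 2)) = -4/y + 1/(y - 2).
An antiderivative is F(y) = -4*log(y) + log(y - 2).
Then F(4) - F(3) = (-7*log(2)) - (-log(81)) = -7*log(2) + 4*log(3).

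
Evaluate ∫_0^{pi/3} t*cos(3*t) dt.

-2/9

Integrate by parts once (u = t, dv = cos(3*t) dt).
An antiderivative is F(t) = t*sin(3*t)/3 + cos(3*t)/9.
Then F(pi/3) - F(0) = (-1/9) - (1/9) = -2/9.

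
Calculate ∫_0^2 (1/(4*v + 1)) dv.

log(3)/2

An antiderivative is F(v) = log(4*v + 1)/4.
Then F(2) - F(0) = (log(3)/2) - (0) = log(3)/2.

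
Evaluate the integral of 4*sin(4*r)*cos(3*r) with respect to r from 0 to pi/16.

Use the identity sin(4*r)cos(3*r) = [sin(7*r) + sin(r)]/2.
An antiderivative is F(r) = -2*cos(r) - 2*cos(7*r)/7.
Then F(pi/16) - F(0) = (-2*cos(pi/16) - 2*sin(pi/16)/7) - (-16/7) = -2*cos(pi/16) - 2*sin(pi/16)/7 + 16/7.

-2*cos(pi/16) - 2*sin(pi/16)/7 + 16/7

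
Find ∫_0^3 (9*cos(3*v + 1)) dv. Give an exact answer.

-3*sin(1) + 3*sin(10)

Let u = 3*v + 1, so du = 3 dv. When v = 0, u = 1; when v = 3, u = 10.
The integral becomes 3·∫ cos(u) du from 1 to 10, with antiderivative 3*sin(u).
Back in v: F(v) = 3*sin(3*v + 1).
Then F(3) - F(0) = (3*sin(10)) - (3*sin(1)) = -3*sin(1) + 3*sin(10).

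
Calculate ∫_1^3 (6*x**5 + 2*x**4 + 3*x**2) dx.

4254/5

By the power rule, an antiderivative is F(x) = x**6 + 2*x**5/5 + x**3.
Then F(3) - F(1) = (4266/5) - (12/5) = 4254/5.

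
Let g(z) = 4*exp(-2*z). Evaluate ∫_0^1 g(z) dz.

An antiderivative is F(z) = -2*exp(-2*z).
Then F(1) - F(0) = (-2*exp(-2)) - (-2) = 2 - 2*exp(-2).

2 - 2*exp(-2)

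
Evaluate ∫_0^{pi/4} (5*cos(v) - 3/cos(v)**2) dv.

-3 + 5*sqrt(2)/2

An antiderivative is F(v) = 5*sin(v) - 3*tan(v).
Then F(pi/4) - F(0) = (-3 + 5*sqrt(2)/2) - (0) = -3 + 5*sqrt(2)/2.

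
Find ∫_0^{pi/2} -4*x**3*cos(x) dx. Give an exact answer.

Integrate by parts 3 times (u = x^3, dv = -4*cos(x) dx).
An antiderivative is F(x) = -4*x**3*sin(x) - 12*x**2*cos(x) + 24*x*sin(x) + 24*cos(x).
Then F(pi/2) - F(0) = (pi*(24 - pi**2)/2) - (24) = -24 - pi**3/2 + 12*pi.

-24 - pi**3/2 + 12*pi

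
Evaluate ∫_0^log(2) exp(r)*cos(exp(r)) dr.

Let u = exp(r), so du = exp(r) dr. When r = 0, u = 1; when r = log(2), u = 2.
The integral becomes ∫ cos(u) du from 1 to 2, with antiderivative sin(u).
Back in r: F(r) = sin(exp(r)).
Then F(log(2)) - F(0) = (sin(2)) - (sin(1)) = -sin(1) + sin(2).

-sin(1) + sin(2)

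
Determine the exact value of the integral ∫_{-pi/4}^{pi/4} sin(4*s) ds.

An antiderivative is F(s) = -cos(4*s)/4.
Then F(pi/4) - F(-pi/4) = (1/4) - (1/4) = 0.

0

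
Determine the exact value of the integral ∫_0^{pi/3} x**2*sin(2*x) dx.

-3/8 + pi**2/36 + sqrt(3)*pi/12

Integrate by parts twice (u = x^2, dv = sin(2*x) dx).
An antiderivative is F(x) = -x**2*cos(2*x)/2 + x*sin(2*x)/2 + cos(2*x)/4.
Then F(pi/3) - F(0) = (-1/8 + pi**2/36 + sqrt(3)*pi/12) - (1/4) = -3/8 + pi**2/36 + sqrt(3)*pi/12.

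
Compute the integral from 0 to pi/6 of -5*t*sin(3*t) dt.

-5/9

Integrate by parts once (u = t, dv = -5*sin(3*t) dt).
An antiderivative is F(t) = 5*t*cos(3*t)/3 - 5*sin(3*t)/9.
Then F(pi/6) - F(0) = (-5/9) - (0) = -5/9.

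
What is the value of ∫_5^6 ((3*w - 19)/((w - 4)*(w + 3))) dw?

-13*log(2) + 8*log(3)

Factor the denominator: w**2 - w - 12 = (w + 3)(w - 4).
Partial fractions: (3*w - 19)/((w - 4)*(w + 3)) = 4/(w + 3) - 1/(w - 4).
An antiderivative is F(w) = -log(w - 4) + 4*log(w + 3).
Then F(6) - F(5) = (-log(2) + 8*log(3)) - (12*log(2)) = -13*log(2) + 8*log(3).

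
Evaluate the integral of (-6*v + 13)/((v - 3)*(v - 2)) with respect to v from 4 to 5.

-log(48)

Factor the denominator: v**2 - 5*v + 6 = (v - 2)(v - 3).
Partial fractions: (-6*v + 13)/((v - 3)*(v - 2)) = -1/(v - 2) - 5/(v - 3).
An antiderivative is F(v) = -5*log(v - 3) - log(v - 2).
Then F(5) - F(4) = (-log(96)) - (-log(2)) = -log(48).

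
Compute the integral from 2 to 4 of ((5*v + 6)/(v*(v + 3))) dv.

Factor the denominator: v**2 + 3*v = (v + 3)v.
Partial fractions: (5*v + 6)/(v*(v + 3)) = 3/(v + 3) + 2/v.
An antiderivative is F(v) = 2*log(v) + 3*log(v + 3).
Then F(4) - F(2) = (4*log(2) + 3*log(7)) - (2*log(2) + 3*log(5)) = -3*log(5) + 2*log(2) + 3*log(7).

-3*log(5) + 2*log(2) + 3*log(7)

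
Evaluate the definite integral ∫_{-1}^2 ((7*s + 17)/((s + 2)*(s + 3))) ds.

Factor the denominator: s**2 + 5*s + 6 = (s + 3)(s + 2).
Partial fractions: (7*s + 17)/((s + 2)*(s + 3)) = 4/(s + 3) + 3/(s + 2).
An antiderivative is F(s) = 3*log(s + 2) + 4*log(s + 3).
Then F(2) - F(-1) = (6*log(2) + 4*log(5)) - (log(16)) = 2*log(2) + 4*log(5).

2*log(2) + 4*log(5)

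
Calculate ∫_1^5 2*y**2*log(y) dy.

Integrate by parts once (u = ln y, dv = 2*y**2 dy).
An antiderivative is F(y) = 2*y**3*(3*log(y) - 1)/9.
Then F(5) - F(1) = (-250/9 + 250*log(5)/3) - (-2/9) = -248/9 + 250*log(5)/3.

-248/9 + 250*log(5)/3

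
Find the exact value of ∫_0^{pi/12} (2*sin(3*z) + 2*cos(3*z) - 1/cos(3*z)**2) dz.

1/3

An antiderivative is F(z) = 2*sin(3*z)/3 - 2*cos(3*z)/3 - tan(3*z)/3.
Then F(pi/12) - F(0) = (-1/3) - (-2/3) = 1/3.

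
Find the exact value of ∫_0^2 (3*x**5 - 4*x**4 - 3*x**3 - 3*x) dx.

By the power rule, an antiderivative is F(x) = x**6/2 - 4*x**5/5 - 3*x**4/4 - 3*x**2/2.
Then F(2) - F(0) = (-58/5) - (0) = -58/5.

-58/5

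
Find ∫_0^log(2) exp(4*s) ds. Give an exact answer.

Let u = exp(s), so du = exp(s) ds. When s = 0, u = 1; when s = log(2), u = 2.
The integral becomes ∫ u**3 du from 1 to 2, with antiderivative u**4/4.
Back in s: F(s) = exp(4*s)/4.
Then F(log(2)) - F(0) = (4) - (1/4) = 15/4.

15/4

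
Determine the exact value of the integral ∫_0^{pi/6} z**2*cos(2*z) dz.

-sqrt(3)/8 + sqrt(3)*pi**2/144 + pi/24

Integrate by parts twice (u = z^2, dv = cos(2*z) dz).
An antiderivative is F(z) = z**2*sin(2*z)/2 + z*cos(2*z)/2 - sin(2*z)/4.
Then F(pi/6) - F(0) = (-sqrt(3)/8 + sqrt(3)*pi**2/144 + pi/24) - (0) = -sqrt(3)/8 + sqrt(3)*pi**2/144 + pi/24.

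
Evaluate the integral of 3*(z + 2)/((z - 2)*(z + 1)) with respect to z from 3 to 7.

-log(2) + 4*log(5)

Factor the denominator: z**2 - z - 2 = (z + 1)(z - 2).
Partial fractions: 3*(z + 2)/((z - 2)*(z + 1)) = -1/(z + 1) + 4/(z - 2).
An antiderivative is F(z) = 4*log(z - 2) - log(z + 1).
Then F(7) - F(3) = (-3*log(2) + 4*log(5)) - (-log(4)) = -log(2) + 4*log(5).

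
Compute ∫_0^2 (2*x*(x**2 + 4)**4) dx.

Let u = x**2 + 4, so du = 2*x dx. When x = 0, u = 4; when x = 2, u = 8.
The integral becomes ∫ u**4 du from 4 to 8, with antiderivative u**5/5.
Back in x: F(x) = (x**2 + 4)**5/5.
Then F(2) - F(0) = (32768/5) - (1024/5) = 31744/5.

31744/5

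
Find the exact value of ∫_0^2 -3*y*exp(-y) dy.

-3 + 9*exp(-2)

Integrate by parts once (u = y, dv = -3*exp(-y) dy).
An antiderivative is F(y) = (3*y + 3)*exp(-y).
Then F(2) - F(0) = (9*exp(-2)) - (3) = -3 + 9*exp(-2).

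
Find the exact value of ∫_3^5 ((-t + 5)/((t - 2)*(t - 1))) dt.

Factor the denominator: t**2 - 3*t + 2 = (t - 1)(t - 2).
Partial fractions: (-t + 5)/((t - 2)*(t - 1)) = -4/(t - 1) + 3/(t - 2).
An antiderivative is F(t) = 3*log(t - 2) - 4*log(t - 1).
Then F(5) - F(3) = (-8*log(2) + 3*log(3)) - (-log(16)) = log(27/16).

log(27/16)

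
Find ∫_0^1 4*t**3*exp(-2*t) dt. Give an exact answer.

3/2 - 19*exp(-2)/2

Integrate by parts 3 times (u = t^3, dv = 4*exp(-2*t) dt).
An antiderivative is F(t) = (-4*t**3 - 6*t**2 - 6*t - 3)*exp(-2*t)/2.
Then F(1) - F(0) = (-19*exp(-2)/2) - (-3/2) = 3/2 - 19*exp(-2)/2.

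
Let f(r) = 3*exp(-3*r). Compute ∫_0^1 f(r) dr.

An antiderivative is F(r) = -exp(-3*r).
Then F(1) - F(0) = (-exp(-3)) - (-1) = 1 - exp(-3).

1 - exp(-3)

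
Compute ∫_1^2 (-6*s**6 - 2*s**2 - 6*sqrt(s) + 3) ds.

-2237/21 - 8*sqrt(2)

By the power rule, an antiderivative is F(s) = -6*s**7/7 - 4*s**(3/2) - 2*s**3/3 + 3*s.
Then F(2) - F(1) = (-2290/21 - 8*sqrt(2)) - (-53/21) = -2237/21 - 8*sqrt(2).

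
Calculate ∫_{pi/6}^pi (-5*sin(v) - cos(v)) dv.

-9/2 - 5*sqrt(3)/2

An antiderivative is F(v) = -sin(v) + 5*cos(v).
Then F(pi) - F(pi/6) = (-5) - (-1/2 + 5*sqrt(3)/2) = -9/2 - 5*sqrt(3)/2.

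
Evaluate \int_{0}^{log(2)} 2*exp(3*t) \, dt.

14/3

Let u = exp(t), so du = exp(t) dt. When t = 0, u = 1; when t = log(2), u = 2.
The integral becomes 2·∫ u**2 du from 1 to 2, with antiderivative 2*u**3/3.
Back in t: F(t) = 2*exp(3*t)/3.
Then F(log(2)) - F(0) = (16/3) - (2/3) = 14/3.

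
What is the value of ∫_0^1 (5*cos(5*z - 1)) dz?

Let u = 5*z - 1, so du = 5 dz. When z = 0, u = -1; when z = 1, u = 4.
The integral becomes ∫ cos(u) du from -1 to 4, with antiderivative sin(u).
Back in z: F(z) = sin(5*z - 1).
Then F(1) - F(0) = (sin(4)) - (-sin(1)) = sin(4) + sin(1).

sin(4) + sin(1)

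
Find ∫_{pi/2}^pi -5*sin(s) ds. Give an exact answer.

-5

An antiderivative is F(s) = 5*cos(s).
Then F(pi) - F(pi/2) = (-5) - (0) = -5.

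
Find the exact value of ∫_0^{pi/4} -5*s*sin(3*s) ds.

5*sqrt(2)*(-3*pi - 4)/72

Integrate by parts once (u = s, dv = -5*sin(3*s) ds).
An antiderivative is F(s) = 5*s*cos(3*s)/3 - 5*sin(3*s)/9.
Then F(pi/4) - F(0) = (5*sqrt(2)*(-3*pi - 4)/72) - (0) = 5*sqrt(2)*(-3*pi - 4)/72.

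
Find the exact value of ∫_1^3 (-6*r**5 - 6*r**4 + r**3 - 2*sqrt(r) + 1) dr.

-14926/15 - 4*sqrt(3)

By the power rule, an antiderivative is F(r) = -r**6 - 6*r**5/5 + r**4/4 - 4*r**(3/2)/3 + r.
Then F(3) - F(1) = (-19947/20 - 4*sqrt(3)) - (-137/60) = -14926/15 - 4*sqrt(3).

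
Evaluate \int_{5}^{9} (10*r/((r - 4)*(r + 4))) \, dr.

-10*log(3) + 5*log(5) + 5*log(13)

Factor the denominator: r**2 - 16 = (r + 4)(r - 4).
Partial fractions: 10*r/((r - 4)*(r + 4)) = 5/(r + 4) + 5/(r - 4).
An antiderivative is F(r) = 5*log(r - 4) + 5*log(r + 4).
Then F(9) - F(5) = (5*log(5) + 5*log(13)) - (10*log(3)) = -10*log(3) + 5*log(5) + 5*log(13).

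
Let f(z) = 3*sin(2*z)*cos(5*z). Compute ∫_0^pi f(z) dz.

Use the identity sin(2*z)cos(5*z) = [sin(7*z) + sin(-3*z)]/2.
An antiderivative is F(z) = cos(3*z)/2 - 3*cos(7*z)/14.
Then F(pi) - F(0) = (-2/7) - (2/7) = -4/7.

-4/7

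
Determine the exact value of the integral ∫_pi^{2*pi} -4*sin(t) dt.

An antiderivative is F(t) = 4*cos(t).
Then F(2*pi) - F(pi) = (4) - (-4) = 8.

8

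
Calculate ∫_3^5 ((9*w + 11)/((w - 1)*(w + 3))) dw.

Factor the denominator: w**2 + 2*w - 3 = (w + 3)(w - 1).
Partial fractions: (9*w + 11)/((w - 1)*(w + 3)) = 4/(w + 3) + 5/(w - 1).
An antiderivative is F(w) = 5*log(w - 1) + 4*log(w + 3).
Then F(5) - F(3) = (22*log(2)) - (4*log(3) + 9*log(2)) = -4*log(3) + 13*log(2).

-4*log(3) + 13*log(2)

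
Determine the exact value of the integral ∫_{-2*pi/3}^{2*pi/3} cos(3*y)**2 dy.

2*pi/3

Use the identity cos^2(3*y) = (1 + cos(6*y))/2.
An antiderivative is F(y) = y/2 + sin(6*y)/12.
Then F(2*pi/3) - F(-2*pi/3) = (pi/3) - (-pi/3) = 2*pi/3.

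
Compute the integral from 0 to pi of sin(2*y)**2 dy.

pi/2

Use the identity sin^2(2*y) = (1 - cos(4*y))/2.
An antiderivative is F(y) = y/2 - sin(4*y)/8.
Then F(pi) - F(0) = (pi/2) - (0) = pi/2.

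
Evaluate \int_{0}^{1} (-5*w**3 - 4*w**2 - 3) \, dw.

-67/12

By the power rule, an antiderivative is F(w) = -5*w**4/4 - 4*w**3/3 - 3*w.
Then F(1) - F(0) = (-67/12) - (0) = -67/12.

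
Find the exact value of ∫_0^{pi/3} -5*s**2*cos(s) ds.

-5*pi/3 - 5*sqrt(3)*pi**2/18 + 5*sqrt(3)

Integrate by parts twice (u = s^2, dv = -5*cos(s) ds).
An antiderivative is F(s) = -5*s**2*sin(s) - 10*s*cos(s) + 10*sin(s).
Then F(pi/3) - F(0) = (-5*pi/3 - 5*sqrt(3)*pi**2/18 + 5*sqrt(3)) - (0) = -5*pi/3 - 5*sqrt(3)*pi**2/18 + 5*sqrt(3).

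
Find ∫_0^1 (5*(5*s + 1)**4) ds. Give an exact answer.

Let u = 5*s + 1, so du = 5 ds. When s = 0, u = 1; when s = 1, u = 6.
The integral becomes ∫ u**4 du from 1 to 6, with antiderivative u**5/5.
Back in s: F(s) = (5*s + 1)**5/5.
Then F(1) - F(0) = (7776/5) - (1/5) = 1555.

1555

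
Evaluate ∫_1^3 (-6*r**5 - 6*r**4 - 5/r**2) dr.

By the power rule, an antiderivative is F(r) = -r**6 - 6*r**5/5 + 5/r.
Then F(3) - F(1) = (-15284/15) - (14/5) = -15326/15.

-15326/15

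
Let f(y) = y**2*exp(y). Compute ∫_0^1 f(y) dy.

Integrate by parts twice (u = y^2, dv = exp(y) dy).
An antiderivative is F(y) = (y**2 - 2*y + 2)*exp(y).
Then F(1) - F(0) = (E) - (2) = -2 + E.

-2 + E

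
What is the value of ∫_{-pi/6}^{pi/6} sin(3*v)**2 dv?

pi/6

Use the identity sin^2(3*v) = (1 - cos(6*v))/2.
An antiderivative is F(v) = v/2 - sin(6*v)/12.
Then F(pi/6) - F(-pi/6) = (pi/12) - (-pi/12) = pi/6.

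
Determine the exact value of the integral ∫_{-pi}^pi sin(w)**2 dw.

pi

Use the identity sin^2(w) = (1 - cos(2*w))/2.
An antiderivative is F(w) = w/2 - sin(2*w)/4.
Then F(pi) - F(-pi) = (pi/2) - (-pi/2) = pi.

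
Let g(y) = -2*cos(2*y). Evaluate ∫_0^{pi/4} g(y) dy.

An antiderivative is F(y) = -sin(2*y).
Then F(pi/4) - F(0) = (-1) - (0) = -1.

-1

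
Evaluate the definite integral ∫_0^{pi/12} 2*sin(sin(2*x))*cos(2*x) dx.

Let u = sin(2*x), so du = 2*cos(2*x) dx. When x = 0, u = 0; when x = pi/12, u = 1/2.
The integral becomes ∫ sin(u) du from 0 to 1/2, with antiderivative -cos(u).
Back in x: F(x) = -cos(sin(2*x)).
Then F(pi/12) - F(0) = (-cos(1/2)) - (-1) = 1 - cos(1/2).

1 - cos(1/2)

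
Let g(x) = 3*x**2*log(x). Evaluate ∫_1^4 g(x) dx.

Integrate by parts once (u = ln x, dv = 3*x**2 dx).
An antiderivative is F(x) = x**3*(3*log(x) - 1)/3.
Then F(4) - F(1) = (-64/3 + 128*log(2)) - (-1/3) = -21 + 128*log(2).

-21 + 128*log(2)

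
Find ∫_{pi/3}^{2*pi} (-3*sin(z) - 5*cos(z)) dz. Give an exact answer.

3/2 + 5*sqrt(3)/2

An antiderivative is F(z) = -5*sin(z) + 3*cos(z).
Then F(2*pi) - F(pi/3) = (3) - (3/2 - 5*sqrt(3)/2) = 3/2 + 5*sqrt(3)/2.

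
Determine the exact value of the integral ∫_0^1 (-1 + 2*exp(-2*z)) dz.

An antiderivative is F(z) = -z - exp(-2*z).
Then F(1) - F(0) = (-1 - exp(-2)) - (-1) = -exp(-2).

-exp(-2)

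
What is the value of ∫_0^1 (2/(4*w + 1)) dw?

log(5)/2

An antiderivative is F(w) = log(4*w + 1)/2.
Then F(1) - F(0) = (log(5)/2) - (0) = log(5)/2.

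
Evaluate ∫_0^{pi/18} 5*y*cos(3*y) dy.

-5/9 + 5*pi/108 + 5*sqrt(3)/18

Integrate by parts once (u = y, dv = 5*cos(3*y) dy).
An antiderivative is F(y) = 5*y*sin(3*y)/3 + 5*cos(3*y)/9.
Then F(pi/18) - F(0) = (5*pi/108 + 5*sqrt(3)/18) - (5/9) = -5/9 + 5*pi/108 + 5*sqrt(3)/18.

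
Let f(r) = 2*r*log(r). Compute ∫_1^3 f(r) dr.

Integrate by parts once (u = ln r, dv = 2*r dr).
An antiderivative is F(r) = r**2*(2*log(r) - 1)/2.
Then F(3) - F(1) = (-9/2 + 9*log(3)) - (-1/2) = -4 + 9*log(3).

-4 + 9*log(3)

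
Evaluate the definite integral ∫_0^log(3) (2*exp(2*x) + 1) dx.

log(3) + 8

An antiderivative is F(x) = exp(2*x) + x.
Then F(log(3)) - F(0) = (log(3) + 9) - (1) = log(3) + 8.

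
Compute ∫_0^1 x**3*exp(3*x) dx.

2/27 + 4*exp(3)/27

Integrate by parts 3 times (u = x^3, dv = exp(3*x) dx).
An antiderivative is F(x) = (9*x**3 - 9*x**2 + 6*x - 2)*exp(3*x)/27.
Then F(1) - F(0) = (4*exp(3)/27) - (-2/27) = 2/27 + 4*exp(3)/27.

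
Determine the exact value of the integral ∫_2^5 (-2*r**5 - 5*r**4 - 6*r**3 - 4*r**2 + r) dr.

By the power rule, an antiderivative is F(r) = -r**6/3 - r**5 - 3*r**4/2 - 4*r**3/3 + r**2/2.
Then F(5) - F(2) = (-9425) - (-86) = -9339.

-9339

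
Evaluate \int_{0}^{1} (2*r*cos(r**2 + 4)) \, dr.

sin(5) - sin(4)

Let u = r**2 + 4, so du = 2*r dr. When r = 0, u = 4; when r = 1, u = 5.
The integral becomes ∫ cos(u) du from 4 to 5, with antiderivative sin(u).
Back in r: F(r) = sin(r**2 + 4).
Then F(1) - F(0) = (sin(5)) - (sin(4)) = sin(5) - sin(4).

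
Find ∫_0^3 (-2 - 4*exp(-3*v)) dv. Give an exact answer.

An antiderivative is F(v) = -2*v + 4*exp(-3*v)/3.
Then F(3) - F(0) = (-6 + 4*exp(-9)/3) - (4/3) = -22/3 + 4*exp(-9)/3.

-22/3 + 4*exp(-9)/3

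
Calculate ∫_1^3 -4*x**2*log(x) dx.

104/9 - 36*log(3)

Integrate by parts once (u = ln x, dv = -4*x**2 dx).
An antiderivative is F(x) = -4*x**3*(3*log(x) - 1)/9.
Then F(3) - F(1) = (12 - 36*log(3)) - (4/9) = 104/9 - 36*log(3).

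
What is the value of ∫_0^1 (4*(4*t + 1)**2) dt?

Let u = 4*t + 1, so du = 4 dt. When t = 0, u = 1; when t = 1, u = 5.
The integral becomes ∫ u**2 du from 1 to 5, with antiderivative u**3/3.
Back in t: F(t) = (4*t + 1)**3/3.
Then F(1) - F(0) = (125/3) - (1/3) = 124/3.

124/3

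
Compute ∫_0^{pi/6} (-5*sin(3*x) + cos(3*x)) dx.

-4/3

An antiderivative is F(x) = sin(3*x)/3 + 5*cos(3*x)/3.
Then F(pi/6) - F(0) = (1/3) - (5/3) = -4/3.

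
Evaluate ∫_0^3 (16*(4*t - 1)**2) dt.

1776

Let u = 4*t - 1, so du = 4 dt. When t = 0, u = -1; when t = 3, u = 11.
The integral becomes 4·∫ u**2 du from -1 to 11, with antiderivative 4*u**3/3.
Back in t: F(t) = 4*(4*t - 1)**3/3.
Then F(3) - F(0) = (5324/3) - (-4/3) = 1776.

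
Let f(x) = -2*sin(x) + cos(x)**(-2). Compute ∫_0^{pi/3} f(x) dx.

-1 + sqrt(3)

An antiderivative is F(x) = 2*cos(x) + tan(x).
Then F(pi/3) - F(0) = (1 + sqrt(3)) - (2) = -1 + sqrt(3).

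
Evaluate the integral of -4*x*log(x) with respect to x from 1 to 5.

24 - 50*log(5)

Integrate by parts once (u = ln x, dv = -4*x dx).
An antiderivative is F(x) = -x**2*(2*log(x) - 1).
Then F(5) - F(1) = (25 - 50*log(5)) - (1) = 24 - 50*log(5).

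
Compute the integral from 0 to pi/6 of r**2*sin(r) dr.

Integrate by parts twice (u = r^2, dv = sin(r) dr).
An antiderivative is F(r) = -r**2*cos(r) + 2*r*sin(r) + 2*cos(r).
Then F(pi/6) - F(0) = (-sqrt(3)*pi**2/72 + pi/6 + sqrt(3)) - (2) = -2 - sqrt(3)*pi**2/72 + pi/6 + sqrt(3).

-2 - sqrt(3)*pi**2/72 + pi/6 + sqrt(3)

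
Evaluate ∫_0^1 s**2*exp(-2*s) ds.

Integrate by parts twice (u = s^2, dv = exp(-2*s) ds).
An antiderivative is F(s) = (-2*s**2 - 2*s - 1)*exp(-2*s)/4.
Then F(1) - F(0) = (-5*exp(-2)/4) - (-1/4) = (-5 + exp(2))*exp(-2)/4.

(-5 + exp(2))*exp(-2)/4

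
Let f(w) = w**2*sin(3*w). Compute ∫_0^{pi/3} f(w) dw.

-4/27 + pi**2/27

Integrate by parts twice (u = w^2, dv = sin(3*w) dw).
An antiderivative is F(w) = -w**2*cos(3*w)/3 + 2*w*sin(3*w)/9 + 2*cos(3*w)/27.
Then F(pi/3) - F(0) = (-2/27 + pi**2/27) - (2/27) = -4/27 + pi**2/27.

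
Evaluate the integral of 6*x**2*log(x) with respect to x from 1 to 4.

-42 + 256*log(2)

Integrate by parts once (u = ln x, dv = 6*x**2 dx).
An antiderivative is F(x) = 2*x**3*(3*log(x) - 1)/3.
Then F(4) - F(1) = (-128/3 + 256*log(2)) - (-2/3) = -42 + 256*log(2).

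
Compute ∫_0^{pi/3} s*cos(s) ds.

-1/2 + sqrt(3)*pi/6

Integrate by parts once (u = s, dv = cos(s) ds).
An antiderivative is F(s) = s*sin(s) + cos(s).
Then F(pi/3) - F(0) = (1/2 + sqrt(3)*pi/6) - (1) = -1/2 + sqrt(3)*pi/6.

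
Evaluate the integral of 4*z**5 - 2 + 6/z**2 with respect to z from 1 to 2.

By the power rule, an antiderivative is F(z) = 2*z**6/3 - 2*z - 6/z.
Then F(2) - F(1) = (107/3) - (-22/3) = 43.

43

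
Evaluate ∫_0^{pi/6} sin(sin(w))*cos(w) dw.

1 - cos(1/2)

Let u = sin(w), so du = cos(w) dw. When w = 0, u = 0; when w = pi/6, u = 1/2.
The integral becomes ∫ sin(u) du from 0 to 1/2, with antiderivative -cos(u).
Back in w: F(w) = -cos(sin(w)).
Then F(pi/6) - F(0) = (-cos(1/2)) - (-1) = 1 - cos(1/2).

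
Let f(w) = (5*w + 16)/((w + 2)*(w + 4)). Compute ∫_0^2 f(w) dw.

Factor the denominator: w**2 + 6*w + 8 = (w + 4)(w + 2).
Partial fractions: (5*w + 16)/((w + 2)*(w + 4)) = 2/(w + 4) + 3/(w + 2).
An antiderivative is F(w) = 3*log(w + 2) + 2*log(w + 4).
Then F(2) - F(0) = (2*log(3) + 8*log(2)) - (7*log(2)) = log(18).

log(18)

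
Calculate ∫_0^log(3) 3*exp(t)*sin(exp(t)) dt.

3*cos(1) - 3*cos(3)

Let u = exp(t), so du = exp(t) dt. When t = 0, u = 1; when t = log(3), u = 3.
The integral becomes 3·∫ sin(u) du from 1 to 3, with antiderivative -3*cos(u).
Back in t: F(t) = -3*cos(exp(t)).
Then F(log(3)) - F(0) = (-3*cos(3)) - (-3*cos(1)) = 3*cos(1) - 3*cos(3).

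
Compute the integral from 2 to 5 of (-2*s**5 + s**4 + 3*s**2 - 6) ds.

By the power rule, an antiderivative is F(s) = -s**6/3 + s**5/5 + s**3 - 6*s.
Then F(5) - F(2) = (-13465/3) - (-284/15) = -22347/5.

-22347/5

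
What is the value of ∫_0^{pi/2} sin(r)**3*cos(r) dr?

1/4

Let u = sin(r), so du = cos(r) dr. When r = 0, u = 0; when r = pi/2, u = 1.
The integral becomes ∫ u**3 du from 0 to 1, with antiderivative u**4/4.
Back in r: F(r) = sin(r)**4/4.
Then F(pi/2) - F(0) = (1/4) - (0) = 1/4.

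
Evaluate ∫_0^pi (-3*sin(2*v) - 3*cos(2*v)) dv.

0

An antiderivative is F(v) = -3*sin(2*v)/2 + 3*cos(2*v)/2.
Then F(pi) - F(0) = (3/2) - (3/2) = 0.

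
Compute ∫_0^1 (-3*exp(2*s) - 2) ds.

-3*exp(2)/2 - 1/2

An antiderivative is F(s) = -3*exp(2*s)/2 - 2*s.
Then F(1) - F(0) = (-3*exp(2)/2 - 2) - (-3/2) = -3*exp(2)/2 - 1/2.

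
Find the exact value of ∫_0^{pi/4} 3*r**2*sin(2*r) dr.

-3/4 + 3*pi/8

Integrate by parts twice (u = r^2, dv = 3*sin(2*r) dr).
An antiderivative is F(r) = -3*r**2*cos(2*r)/2 + 3*r*sin(2*r)/2 + 3*cos(2*r)/4.
Then F(pi/4) - F(0) = (3*pi/8) - (3/4) = -3/4 + 3*pi/8.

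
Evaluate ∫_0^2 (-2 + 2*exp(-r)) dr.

-2 - 2*exp(-2)

An antiderivative is F(r) = -2*r - 2*exp(-r).
Then F(2) - F(0) = (-4 - 2*exp(-2)) - (-2) = -2 - 2*exp(-2).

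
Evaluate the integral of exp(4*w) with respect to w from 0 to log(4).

Let u = exp(w), so du = exp(w) dw. When w = 0, u = 1; when w = log(4), u = 4.
The integral becomes ∫ u**3 du from 1 to 4, with antiderivative u**4/4.
Back in w: F(w) = exp(4*w)/4.
Then F(log(4)) - F(0) = (64) - (1/4) = 255/4.

255/4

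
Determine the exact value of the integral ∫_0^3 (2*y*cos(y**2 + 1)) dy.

Let u = y**2 + 1, so du = 2*y dy. When y = 0, u = 1; when y = 3, u = 10.
The integral becomes ∫ cos(u) du from 1 to 10, with antiderivative sin(u).
Back in y: F(y) = sin(y**2 + 1).
Then F(3) - F(0) = (sin(10)) - (sin(1)) = -sin(1) + sin(10).

-sin(1) + sin(10)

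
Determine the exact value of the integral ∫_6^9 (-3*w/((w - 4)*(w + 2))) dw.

-2*log(5) - log(11) + 5*log(2)

Factor the denominator: w**2 - 2*w - 8 = (w + 2)(w - 4).
Partial fractions: -3*w/((w - 4)*(w + 2)) = -1/(w + 2) - 2/(w - 4).
An antiderivative is F(w) = -2*log(w - 4) - log(w + 2).
Then F(9) - F(6) = (-2*log(5) - log(11)) - (-log(32)) = -2*log(5) - log(11) + 5*log(2).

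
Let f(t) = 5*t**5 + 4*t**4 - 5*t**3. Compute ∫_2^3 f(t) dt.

38503/60

By the power rule, an antiderivative is F(t) = 5*t**6/6 + 4*t**5/5 - 5*t**4/4.
Then F(3) - F(2) = (14013/20) - (884/15) = 38503/60.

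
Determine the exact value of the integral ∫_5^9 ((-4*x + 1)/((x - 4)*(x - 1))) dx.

-5*log(5) + log(2)

Factor the denominator: x**2 - 5*x + 4 = (x - 1)(x - 4).
Partial fractions: (-4*x + 1)/((x - 4)*(x - 1)) = 1/(x - 1) - 5/(x - 4).
An antiderivative is F(x) = -5*log(x - 4) + log(x - 1).
Then F(9) - F(5) = (-5*log(5) + 3*log(2)) - (log(4)) = -5*log(5) + log(2).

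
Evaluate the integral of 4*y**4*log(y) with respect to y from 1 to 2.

-124/25 + 128*log(2)/5

Integrate by parts once (u = ln y, dv = 4*y**4 dy).
An antiderivative is F(y) = 4*y**5*(5*log(y) - 1)/25.
Then F(2) - F(1) = (-128/25 + 128*log(2)/5) - (-4/25) = -124/25 + 128*log(2)/5.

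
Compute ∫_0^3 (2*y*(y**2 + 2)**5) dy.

590499/2

Let u = y**2 + 2, so du = 2*y dy. When y = 0, u = 2; when y = 3, u = 11.
The integral becomes ∫ u**5 du from 2 to 11, with antiderivative u**6/6.
Back in y: F(y) = (y**2 + 2)**6/6.
Then F(3) - F(0) = (1771561/6) - (32/3) = 590499/2.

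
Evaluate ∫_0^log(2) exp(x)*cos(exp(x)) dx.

Let u = exp(x), so du = exp(x) dx. When x = 0, u = 1; when x = log(2), u = 2.
The integral becomes ∫ cos(u) du from 1 to 2, with antiderivative sin(u).
Back in x: F(x) = sin(exp(x)).
Then F(log(2)) - F(0) = (sin(2)) - (sin(1)) = -sin(1) + sin(2).

-sin(1) + sin(2)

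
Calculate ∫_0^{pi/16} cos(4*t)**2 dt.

Use the identity cos^2(4*t) = (1 + cos(8*t))/2.
An antiderivative is F(t) = t/2 + sin(8*t)/16.
Then F(pi/16) - F(0) = (1/16 + pi/32) - (0) = 1/16 + pi/32.

1/16 + pi/32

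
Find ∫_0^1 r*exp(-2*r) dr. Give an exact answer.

(-3 + exp(2))*exp(-2)/4

Integrate by parts once (u = r, dv = exp(-2*r) dr).
An antiderivative is F(r) = (-2*r - 1)*exp(-2*r)/4.
Then F(1) - F(0) = (-3*exp(-2)/4) - (-1/4) = (-3 + exp(2))*exp(-2)/4.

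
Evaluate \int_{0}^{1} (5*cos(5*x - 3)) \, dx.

Let u = 5*x - 3, so du = 5 dx. When x = 0, u = -3; when x = 1, u = 2.
The integral becomes ∫ cos(u) du from -3 to 2, with antiderivative sin(u).
Back in x: F(x) = sin(5*x - 3).
Then F(1) - F(0) = (sin(2)) - (-sin(3)) = sin(3) + sin(2).

sin(3) + sin(2)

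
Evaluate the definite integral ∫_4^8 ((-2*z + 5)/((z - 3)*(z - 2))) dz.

Factor the denominator: z**2 - 5*z + 6 = (z - 2)(z - 3).
Partial fractions: (-2*z + 5)/((z - 3)*(z - 2)) = -1/(z - 2) - 1/(z - 3).
An antiderivative is F(z) = -log(z - 3) - log(z - 2).
Then F(8) - F(4) = (-log(30)) - (-log(2)) = -log(15).

-log(15)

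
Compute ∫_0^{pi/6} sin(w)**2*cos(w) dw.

1/24

Let u = sin(w), so du = cos(w) dw. When w = 0, u = 0; when w = pi/6, u = 1/2.
The integral becomes ∫ u**2 du from 0 to 1/2, with antiderivative u**3/3.
Back in w: F(w) = sin(w)**3/3.
Then F(pi/6) - F(0) = (1/24) - (0) = 1/24.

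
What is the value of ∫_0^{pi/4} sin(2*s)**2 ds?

Use the identity sin^2(2*s) = (1 - cos(4*s))/2.
An antiderivative is F(s) = s/2 - sin(4*s)/8.
Then F(pi/4) - F(0) = (pi/8) - (0) = pi/8.

pi/8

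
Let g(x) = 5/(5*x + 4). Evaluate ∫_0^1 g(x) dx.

log(9/4)

Let u = 5*x + 4, so du = 5 dx. When x = 0, u = 4; when x = 1, u = 9.
The integral becomes ∫ 1/u du from 4 to 9, with antiderivative log(u).
Back in x: F(x) = log(5*x + 4).
Then F(1) - F(0) = (log(9)) - (log(4)) = log(9/4).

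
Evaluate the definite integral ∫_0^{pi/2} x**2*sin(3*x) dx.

-pi/9 - 2/27

Integrate by parts twice (u = x^2, dv = sin(3*x) dx).
An antiderivative is F(x) = -x**2*cos(3*x)/3 + 2*x*sin(3*x)/9 + 2*cos(3*x)/27.
Then F(pi/2) - F(0) = (-pi/9) - (2/27) = -pi/9 - 2/27.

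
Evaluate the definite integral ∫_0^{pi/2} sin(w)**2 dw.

pi/4

Use the identity sin^2(w) = (1 - cos(2*w))/2.
An antiderivative is F(w) = w/2 - sin(2*w)/4.
Then F(pi/2) - F(0) = (pi/4) - (0) = pi/4.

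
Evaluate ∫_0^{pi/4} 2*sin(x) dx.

An antiderivative is F(x) = -2*cos(x).
Then F(pi/4) - F(0) = (-sqrt(2)) - (-2) = 2 - sqrt(2).

2 - sqrt(2)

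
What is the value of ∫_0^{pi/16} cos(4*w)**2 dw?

1/16 + pi/32

Use the identity cos^2(4*w) = (1 + cos(8*w))/2.
An antiderivative is F(w) = w/2 + sin(8*w)/16.
Then F(pi/16) - F(0) = (1/16 + pi/32) - (0) = 1/16 + pi/32.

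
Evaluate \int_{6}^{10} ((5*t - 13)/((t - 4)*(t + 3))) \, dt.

-7*log(3) + 4*log(13)

Factor the denominator: t**2 - t - 12 = (t + 3)(t - 4).
Partial fractions: (5*t - 13)/((t - 4)*(t + 3)) = 4/(t + 3) + 1/(t - 4).
An antiderivative is F(t) = log(t - 4) + 4*log(t + 3).
Then F(10) - F(6) = (log(2) + log(3) + 4*log(13)) - (log(2) + 8*log(3)) = -7*log(3) + 4*log(13).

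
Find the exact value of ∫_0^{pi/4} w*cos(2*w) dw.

-1/4 + pi/8

Integrate by parts once (u = w, dv = cos(2*w) dw).
An antiderivative is F(w) = w*sin(2*w)/2 + cos(2*w)/4.
Then F(pi/4) - F(0) = (pi/8) - (1/4) = -1/4 + pi/8.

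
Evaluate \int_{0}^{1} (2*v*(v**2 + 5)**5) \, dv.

31031/6

Let u = v**2 + 5, so du = 2*v dv. When v = 0, u = 5; when v = 1, u = 6.
The integral becomes ∫ u**5 du from 5 to 6, with antiderivative u**6/6.
Back in v: F(v) = (v**2 + 5)**6/6.
Then F(1) - F(0) = (7776) - (15625/6) = 31031/6.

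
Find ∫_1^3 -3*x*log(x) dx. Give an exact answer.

6 - 27*log(3)/2

Integrate by parts once (u = ln x, dv = -3*x dx).
An antiderivative is F(x) = -3*x**2*(2*log(x) - 1)/4.
Then F(3) - F(1) = (27/4 - 27*log(3)/2) - (3/4) = 6 - 27*log(3)/2.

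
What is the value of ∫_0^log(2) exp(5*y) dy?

Let u = exp(y), so du = exp(y) dy. When y = 0, u = 1; when y = log(2), u = 2.
The integral becomes ∫ u**4 du from 1 to 2, with antiderivative u**5/5.
Back in y: F(y) = exp(5*y)/5.
Then F(log(2)) - F(0) = (32/5) - (1/5) = 31/5.

31/5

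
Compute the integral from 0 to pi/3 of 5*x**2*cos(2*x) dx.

Integrate by parts twice (u = x^2, dv = 5*cos(2*x) dx).
An antiderivative is F(x) = 5*x**2*sin(2*x)/2 + 5*x*cos(2*x)/2 - 5*sin(2*x)/4.
Then F(pi/3) - F(0) = (-5*pi/12 - 5*sqrt(3)/8 + 5*sqrt(3)*pi**2/36) - (0) = -5*pi/12 - 5*sqrt(3)/8 + 5*sqrt(3)*pi**2/36.

-5*pi/12 - 5*sqrt(3)/8 + 5*sqrt(3)*pi**2/36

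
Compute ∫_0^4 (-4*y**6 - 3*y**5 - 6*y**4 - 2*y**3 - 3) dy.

-447268/35

By the power rule, an antiderivative is F(y) = -4*y**7/7 - y**6/2 - 6*y**5/5 - y**4/2 - 3*y.
Then F(4) - F(0) = (-447268/35) - (0) = -447268/35.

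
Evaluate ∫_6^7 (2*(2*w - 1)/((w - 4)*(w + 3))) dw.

log(25/9)

Factor the denominator: w**2 - w - 12 = (w + 3)(w - 4).
Partial fractions: 2*(2*w - 1)/((w - 4)*(w + 3)) = 2/(w + 3) + 2/(w - 4).
An antiderivative is F(w) = 2*log(w - 4) + 2*log(w + 3).
Then F(7) - F(6) = (2*log(2) + 2*log(3) + 2*log(5)) - (2*log(2) + 4*log(3)) = log(25/9).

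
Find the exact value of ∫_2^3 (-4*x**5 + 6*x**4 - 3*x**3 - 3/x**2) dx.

By the power rule, an antiderivative is F(x) = -2*x**6/3 + 6*x**5/5 - 3*x**4/4 + 3/x.
Then F(3) - F(2) = (-5083/20) - (-443/30) = -14363/60.

-14363/60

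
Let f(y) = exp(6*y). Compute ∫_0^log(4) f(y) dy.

1365/2

Let u = exp(y), so du = exp(y) dy. When y = 0, u = 1; when y = log(4), u = 4.
The integral becomes ∫ u**5 du from 1 to 4, with antiderivative u**6/6.
Back in y: F(y) = exp(6*y)/6.
Then F(log(4)) - F(0) = (2048/3) - (1/6) = 1365/2.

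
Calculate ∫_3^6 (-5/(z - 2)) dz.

-10*log(2)

An antiderivative is F(z) = -5*log(z - 2).
Then F(6) - F(3) = (-10*log(2)) - (0) = -10*log(2).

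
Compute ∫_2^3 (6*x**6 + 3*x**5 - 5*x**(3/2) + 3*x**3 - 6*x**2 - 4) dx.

-18*sqrt(3) + 8*sqrt(2) + 58915/28

By the power rule, an antiderivative is F(x) = 6*x**7/7 + x**6/2 - 2*x**(5/2) + 3*x**4/4 - 2*x**3 - 4*x.
Then F(3) - F(2) = (62547/28 - 18*sqrt(3)) - (908/7 - 8*sqrt(2)) = -18*sqrt(3) + 8*sqrt(2) + 58915/28.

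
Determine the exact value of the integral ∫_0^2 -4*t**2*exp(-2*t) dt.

-1 + 13*exp(-4)

Integrate by parts twice (u = t^2, dv = -4*exp(-2*t) dt).
An antiderivative is F(t) = (2*t**2 + 2*t + 1)*exp(-2*t).
Then F(2) - F(0) = (13*exp(-4)) - (1) = -1 + 13*exp(-4).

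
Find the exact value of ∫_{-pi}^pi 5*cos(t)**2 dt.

Use the identity cos^2(t) = (1 + cos(2*t))/2.
An antiderivative is F(t) = 5*t/2 + 5*sin(2*t)/4.
Then F(pi) - F(-pi) = (5*pi/2) - (-5*pi/2) = 5*pi.

5*pi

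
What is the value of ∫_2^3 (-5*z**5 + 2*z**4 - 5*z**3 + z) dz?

By the power rule, an antiderivative is F(z) = -5*z**6/6 + 2*z**5/5 - 5*z**4/4 + z**2/2.
Then F(3) - F(2) = (-12141/20) - (-878/15) = -32911/60.

-32911/60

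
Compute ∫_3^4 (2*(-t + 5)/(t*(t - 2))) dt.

Factor the denominator: t**2 - 2*t = t(t - 2).
Partial fractions: 2*(-t + 5)/(t*(t - 2)) = -5/t + 3/(t - 2).
An antiderivative is F(t) = -5*log(t) + 3*log(t - 2).
Then F(4) - F(3) = (-7*log(2)) - (-5*log(3)) = -7*log(2) + 5*log(3).

-7*log(2) + 5*log(3)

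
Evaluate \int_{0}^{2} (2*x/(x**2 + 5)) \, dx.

Let u = x**2 + 5, so du = 2*x dx. When x = 0, u = 5; when x = 2, u = 9.
The integral becomes ∫ 1/u du from 5 to 9, with antiderivative log(u).
Back in x: F(x) = log(x**2 + 5).
Then F(2) - F(0) = (log(9)) - (log(5)) = log(9/5).

log(9/5)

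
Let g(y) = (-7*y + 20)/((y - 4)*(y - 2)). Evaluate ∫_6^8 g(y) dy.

-log(54)

Factor the denominator: y**2 - 6*y + 8 = (y - 2)(y - 4).
Partial fractions: (-7*y + 20)/((y - 4)*(y - 2)) = -3/(y - 2) - 4/(y - 4).
An antiderivative is F(y) = -4*log(y - 4) - 3*log(y - 2).
Then F(8) - F(6) = (-11*log(2) - 3*log(3)) - (-10*log(2)) = -log(54).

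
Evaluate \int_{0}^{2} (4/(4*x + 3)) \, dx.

Let u = 4*x + 3, so du = 4 dx. When x = 0, u = 3; when x = 2, u = 11.
The integral becomes ∫ 1/u du from 3 to 11, with antiderivative log(u).
Back in x: F(x) = log(4*x + 3).
Then F(2) - F(0) = (log(11)) - (log(3)) = log(11/3).

log(11/3)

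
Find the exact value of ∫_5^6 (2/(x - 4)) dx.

log(4)

An antiderivative is F(x) = 2*log(x - 4).
Then F(6) - F(5) = (log(4)) - (0) = log(4).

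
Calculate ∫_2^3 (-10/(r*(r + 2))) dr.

Factor the denominator: r**2 + 2*r = (r + 2)r.
Partial fractions: -10/(r*(r + 2)) = 5/(r + 2) - 5/r.
An antiderivative is F(r) = -5*log(r) + 5*log(r + 2).
Then F(3) - F(2) = (-5*log(3) + 5*log(5)) - (log(32)) = -5*log(3) - 5*log(2) + 5*log(5).

-5*log(3) - 5*log(2) + 5*log(5)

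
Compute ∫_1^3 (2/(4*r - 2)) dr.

An antiderivative is F(r) = log(4*r - 2)/2.
Then F(3) - F(1) = (log(10)/2) - (log(2)/2) = log(5)/2.

log(5)/2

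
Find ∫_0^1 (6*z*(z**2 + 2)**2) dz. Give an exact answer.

19

Let u = z**2 + 2, so du = 2*z dz. When z = 0, u = 2; when z = 1, u = 3.
The integral becomes 3·∫ u**2 du from 2 to 3, with antiderivative u**3.
Back in z: F(z) = (z**2 + 2)**3.
Then F(1) - F(0) = (27) - (8) = 19.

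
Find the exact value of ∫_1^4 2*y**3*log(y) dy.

-255/8 + 256*log(2)

Integrate by parts once (u = ln y, dv = 2*y**3 dy).
An antiderivative is F(y) = y**4*(4*log(y) - 1)/8.
Then F(4) - F(1) = (-32 + 256*log(2)) - (-1/8) = -255/8 + 256*log(2).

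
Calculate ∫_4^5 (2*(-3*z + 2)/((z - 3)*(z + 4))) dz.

Factor the denominator: z**2 + z - 12 = (z + 4)(z - 3).
Partial fractions: 2*(-3*z + 2)/((z - 3)*(z + 4)) = -4/(z + 4) - 2/(z - 3).
An antiderivative is F(z) = -2*log(z - 3) - 4*log(z + 4).
Then F(5) - F(4) = (-8*log(3) - 2*log(2)) - (-12*log(2)) = -8*log(3) + 10*log(2).

-8*log(3) + 10*log(2)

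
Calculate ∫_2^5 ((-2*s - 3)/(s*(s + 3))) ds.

-log(4)

Factor the denominator: s**2 + 3*s = (s + 3)s.
Partial fractions: (-2*s - 3)/(s*(s + 3)) = -1/(s + 3) - 1/s.
An antiderivative is F(s) = -log(s) - log(s + 3).
Then F(5) - F(2) = (-log(40)) - (-log(10)) = -log(4).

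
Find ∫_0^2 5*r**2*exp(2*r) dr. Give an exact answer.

-5/4 + 25*exp(4)/4

Integrate by parts twice (u = r^2, dv = 5*exp(2*r) dr).
An antiderivative is F(r) = (10*r**2 - 10*r + 5)*exp(2*r)/4.
Then F(2) - F(0) = (25*exp(4)/4) - (5/4) = -5/4 + 25*exp(4)/4.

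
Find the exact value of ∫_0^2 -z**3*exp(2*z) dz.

Integrate by parts 3 times (u = z^3, dv = -exp(2*z) dz).
An antiderivative is F(z) = (-4*z**3 + 6*z**2 - 6*z + 3)*exp(2*z)/8.
Then F(2) - F(0) = (-17*exp(4)/8) - (3/8) = -17*exp(4)/8 - 3/8.

-17*exp(4)/8 - 3/8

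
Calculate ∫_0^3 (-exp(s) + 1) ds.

An antiderivative is F(s) = s - exp(s).
Then F(3) - F(0) = (3 - exp(3)) - (-1) = 4 - exp(3).

4 - exp(3)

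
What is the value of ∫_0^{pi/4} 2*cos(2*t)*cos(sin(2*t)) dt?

Let u = sin(2*t), so du = 2*cos(2*t) dt. When t = 0, u = 0; when t = pi/4, u = 1.
The integral becomes ∫ cos(u) du from 0 to 1, with antiderivative sin(u).
Back in t: F(t) = sin(sin(2*t)).
Then F(pi/4) - F(0) = (sin(1)) - (0) = sin(1).

sin(1)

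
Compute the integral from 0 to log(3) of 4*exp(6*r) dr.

Let u = exp(r), so du = exp(r) dr. When r = 0, u = 1; when r = log(3), u = 3.
The integral becomes 4·∫ u**5 du from 1 to 3, with antiderivative 2*u**6/3.
Back in r: F(r) = 2*exp(6*r)/3.
Then F(log(3)) - F(0) = (486) - (2/3) = 1456/3.

1456/3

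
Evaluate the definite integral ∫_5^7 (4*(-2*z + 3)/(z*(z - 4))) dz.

Factor the denominator: z**2 - 4*z = z(z - 4).
Partial fractions: 4*(-2*z + 3)/(z*(z - 4)) = -3/z - 5/(z - 4).
An antiderivative is F(z) = -3*log(z) - 5*log(z - 4).
Then F(7) - F(5) = (-3*log(7) - 5*log(3)) - (-3*log(5)) = -3*log(7) - 5*log(3) + 3*log(5).

-3*log(7) - 5*log(3) + 3*log(5)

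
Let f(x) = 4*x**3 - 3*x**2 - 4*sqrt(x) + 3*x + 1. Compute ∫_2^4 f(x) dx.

By the power rule, an antiderivative is F(x) = x**4 - 8*x**(3/2)/3 - x**3 + 3*x**2/2 + x.
Then F(4) - F(2) = (596/3) - (16 - 16*sqrt(2)/3) = 16*sqrt(2)/3 + 548/3.

16*sqrt(2)/3 + 548/3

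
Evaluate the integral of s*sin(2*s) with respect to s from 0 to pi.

-pi/2

Integrate by parts once (u = s, dv = sin(2*s) ds).
An antiderivative is F(s) = -s*cos(2*s)/2 + sin(2*s)/4.
Then F(pi) - F(0) = (-pi/2) - (0) = -pi/2.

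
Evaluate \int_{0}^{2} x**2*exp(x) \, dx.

Integrate by parts twice (u = x^2, dv = exp(x) dx).
An antiderivative is F(x) = (x**2 - 2*x + 2)*exp(x).
Then F(2) - F(0) = (2*exp(2)) - (2) = -2 + 2*exp(2).

-2 + 2*exp(2)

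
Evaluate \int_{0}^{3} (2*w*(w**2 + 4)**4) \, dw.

Let u = w**2 + 4, so du = 2*w dw. When w = 0, u = 4; when w = 3, u = 13.
The integral becomes ∫ u**4 du from 4 to 13, with antiderivative u**5/5.
Back in w: F(w) = (w**2 + 4)**5/5.
Then F(3) - F(0) = (371293/5) - (1024/5) = 370269/5.

370269/5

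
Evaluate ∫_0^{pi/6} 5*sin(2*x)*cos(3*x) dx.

-2 + 3*sqrt(3)/2

Use the identity sin(2*x)cos(3*x) = [sin(5*x) + sin(-x)]/2.
An antiderivative is F(x) = 5*cos(x)/2 - cos(5*x)/2.
Then F(pi/6) - F(0) = (3*sqrt(3)/2) - (2) = -2 + 3*sqrt(3)/2.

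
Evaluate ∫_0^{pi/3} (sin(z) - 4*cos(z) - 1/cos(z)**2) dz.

An antiderivative is F(z) = -4*sin(z) - cos(z) - tan(z).
Then F(pi/3) - F(0) = (-3*sqrt(3) - 1/2) - (-1) = 1/2 - 3*sqrt(3).

1/2 - 3*sqrt(3)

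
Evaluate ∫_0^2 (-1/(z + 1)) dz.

-log(3)

An antiderivative is F(z) = -log(z + 1).
Then F(2) - F(0) = (-log(3)) - (0) = -log(3).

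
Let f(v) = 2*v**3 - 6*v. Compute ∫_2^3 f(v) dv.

By the power rule, an antiderivative is F(v) = v**4/2 - 3*v**2.
Then F(3) - F(2) = (27/2) - (-4) = 35/2.

35/2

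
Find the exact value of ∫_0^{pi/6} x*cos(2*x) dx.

Integrate by parts once (u = x, dv = cos(2*x) dx).
An antiderivative is F(x) = x*sin(2*x)/2 + cos(2*x)/4.
Then F(pi/6) - F(0) = (1/8 + sqrt(3)*pi/24) - (1/4) = -1/8 + sqrt(3)*pi/24.

-1/8 + sqrt(3)*pi/24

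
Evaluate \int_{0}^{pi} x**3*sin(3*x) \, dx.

pi*(-2 + 3*pi**2)/9

Integrate by parts 3 times (u = x^3, dv = sin(3*x) dx).
An antiderivative is F(x) = -x**3*cos(3*x)/3 + x**2*sin(3*x)/3 + 2*x*cos(3*x)/9 - 2*sin(3*x)/27.
Then F(pi) - F(0) = (pi*(-2 + 3*pi**2)/9) - (0) = pi*(-2 + 3*pi**2)/9.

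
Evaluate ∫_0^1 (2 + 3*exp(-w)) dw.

5 - 3*exp(-1)

An antiderivative is F(w) = 2*w - 3*exp(-w).
Then F(1) - F(0) = (2 - 3*exp(-1)) - (-3) = 5 - 3*exp(-1).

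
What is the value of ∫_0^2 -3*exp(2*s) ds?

3/2 - 3*exp(4)/2

An antiderivative is F(s) = -3*exp(2*s)/2.
Then F(2) - F(0) = (-3*exp(4)/2) - (-3/2) = 3/2 - 3*exp(4)/2.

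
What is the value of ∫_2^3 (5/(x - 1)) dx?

An antiderivative is F(x) = 5*log(x - 1).
Then F(3) - F(2) = (log(32)) - (0) = log(32).

log(32)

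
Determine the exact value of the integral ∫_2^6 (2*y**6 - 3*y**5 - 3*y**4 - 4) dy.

By the power rule, an antiderivative is F(y) = 2*y**7/7 - y**6/2 - 3*y**5/5 - 4*y.
Then F(6) - F(2) = (1818744/35) - (-792/35) = 1819536/35.

1819536/35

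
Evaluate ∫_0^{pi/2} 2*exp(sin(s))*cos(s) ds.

Let u = sin(s), so du = cos(s) ds. When s = 0, u = 0; when s = pi/2, u = 1.
The integral becomes 2·∫ exp(u) du from 0 to 1, with antiderivative 2*exp(u).
Back in s: F(s) = 2*exp(sin(s)).
Then F(pi/2) - F(0) = (2*E) - (2) = -2 + 2*E.

-2 + 2*E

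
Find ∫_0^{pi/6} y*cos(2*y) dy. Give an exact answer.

-1/8 + sqrt(3)*pi/24

Integrate by parts once (u = y, dv = cos(2*y) dy).
An antiderivative is F(y) = y*sin(2*y)/2 + cos(2*y)/4.
Then F(pi/6) - F(0) = (1/8 + sqrt(3)*pi/24) - (1/4) = -1/8 + sqrt(3)*pi/24.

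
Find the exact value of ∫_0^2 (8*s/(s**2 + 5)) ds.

-4*log(5) + 8*log(3)

Let u = s**2 + 5, so du = 2*s ds. When s = 0, u = 5; when s = 2, u = 9.
The integral becomes 4·∫ 1/u du from 5 to 9, with antiderivative 4*log(u).
Back in s: F(s) = 4*log(s**2 + 5).
Then F(2) - F(0) = (8*log(3)) - (4*log(5)) = -4*log(5) + 8*log(3).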